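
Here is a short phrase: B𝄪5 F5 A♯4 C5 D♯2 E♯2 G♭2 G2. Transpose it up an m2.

B##5: a second up reaches C, and 1 semitone makes it C##6.
F5 up a minor second is Gb5.
A#4 up a minor second is B4.
C5 up a minor second is Db5.
A minor second up from D#2 gives E2.
E#2: a second up reaches F, and 1 semitone makes it F#2.
Gb2 up a minor second is Abb2.
G2: a second up reaches A, and 1 semitone makes it Ab2.

C##6 Gb5 B4 Db5 E2 F#2 Abb2 Ab2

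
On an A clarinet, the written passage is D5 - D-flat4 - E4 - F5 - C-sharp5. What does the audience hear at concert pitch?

B4 Bb3 C#4 D5 A#4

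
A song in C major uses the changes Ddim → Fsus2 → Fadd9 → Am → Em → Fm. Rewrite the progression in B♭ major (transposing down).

C major down to B♭ major is a major second; each chord root moves by that interval while the quality stays the same.
Ddim: root D down a major second → C, giving Cdim.
Fsus2: root F down a major second → Eb, giving Ebsus2.
Fadd9: root F down a major second → Eb, giving Ebadd9.
Am: root A down a major second → G, giving Gm.
Em: root E down a major second → D, giving Dm.
Fm: root F down a major second → Eb, giving Ebm.

Cdim Ebsus2 Ebadd9 Gm Dm Ebm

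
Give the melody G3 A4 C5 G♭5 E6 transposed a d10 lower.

E#2 F##3 A#3 E4 C##5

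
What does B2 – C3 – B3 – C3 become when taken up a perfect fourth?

B2 to E3
C3 to F3
B3 to E4
C3 to F3

E3 F3 E4 F3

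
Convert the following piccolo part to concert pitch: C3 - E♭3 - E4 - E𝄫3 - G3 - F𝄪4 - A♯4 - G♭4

The piccolo sounds a perfect octave above written, so transpose each written note up a perfect octave.
C3 -> C4
Eb3 -> Eb4
E4 -> E5
Ebb3 -> Ebb4
G3 -> G4
F##4 -> F##5
A#4 -> A#5
Gb4 -> Gb5

C4 Eb4 E5 Ebb4 G4 F##5 A#5 Gb5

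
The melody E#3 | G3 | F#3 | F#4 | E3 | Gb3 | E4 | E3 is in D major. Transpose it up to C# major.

D major to C# major up is a major seventh, so every note moves up by that interval.
E#3 gives D##4
G3 gives F#4
F#3 gives E#4
F#4 gives E#5
E3 gives D#4
Gb3 gives F4
E4 gives D#5
E3 gives D#4

D##4 F#4 E#4 E#5 D#4 F4 D#5 D#4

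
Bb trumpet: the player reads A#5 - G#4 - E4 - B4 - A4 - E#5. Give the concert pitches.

The Bb trumpet sounds a major second below written, so transpose each written note down a major second.
A#5 to G#5
G#4 to F#4
E4 to D4
B4 to A4
A4 to G4
E#5 to D#5

G#5 F#4 D4 A4 G4 D#5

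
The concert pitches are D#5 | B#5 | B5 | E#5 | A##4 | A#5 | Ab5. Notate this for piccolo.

Written C4 sounds as C5 on the piccolo, so concert pitches are written a perfect octave down.
D#5 gives D#4
B#5 gives B#4
B5 gives B4
E#5 gives E#4
A##4 gives A##3
A#5 gives A#4
Ab5 gives Ab4

D#4 B#4 B4 E#4 A##3 A#4 Ab4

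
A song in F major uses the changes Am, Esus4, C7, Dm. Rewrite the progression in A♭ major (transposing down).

F major down to A♭ major is a major sixth; each chord root moves by that interval while the quality stays the same.
Am: root A down a major sixth → C, giving Cm.
Esus4: root E down a major sixth → G, giving Gsus4.
C7: root C down a major sixth → Eb, giving Eb7.
Dm: root D down a major sixth → F, giving Fm.

Cm Gsus4 Eb7 Fm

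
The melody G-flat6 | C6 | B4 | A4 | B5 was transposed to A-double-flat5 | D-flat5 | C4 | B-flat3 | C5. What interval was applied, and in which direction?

down a major seventh

From Gb6 to Abb5 is 7 letter names — a seventh of some quality.
Abb5 to Gb6 is 11 semitones, which makes it a major seventh; the second version is lower, so the direction is down.
Checking another pair — B5 → C5 — gives the same interval.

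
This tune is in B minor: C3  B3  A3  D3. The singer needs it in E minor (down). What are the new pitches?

F2 E3 D3 G2

B minor to E minor down is a perfect fifth, so every note moves down by that interval.
C3 → F2
B3 → E3
A3 → D3
D3 → G2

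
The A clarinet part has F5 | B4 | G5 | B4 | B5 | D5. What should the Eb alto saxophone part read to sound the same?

B5 E#5 C#6 E#5 E#6 G#5

First find concert pitch: the A clarinet sounds a minor third below written, so F5 B4 G5 B4 B5 D5 sounds D5 G#4 E5 G#4 G#5 B4.
Then write for Eb alto saxophone: it sounds a major sixth below written, so the part must be a major sixth above concert.
D5 → B5
G#4 → E#5
E5 → C#6
G#4 → E#5
G#5 → E#6
B4 → G#5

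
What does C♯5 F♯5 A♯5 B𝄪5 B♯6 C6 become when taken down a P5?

C#5 becomes F#4
F#5 becomes B4
A#5 becomes D#5
B##5 becomes E##5
B#6 becomes E#6
C6 becomes F5

F#4 B4 D#5 E##5 E#6 F5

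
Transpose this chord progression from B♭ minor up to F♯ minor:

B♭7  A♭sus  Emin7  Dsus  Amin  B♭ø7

B♭ minor up to F♯ minor is an augmented fifth; each chord root moves by that interval while the quality stays the same.
B♭7: root B♭ up an augmented fifth → F#, giving F#7.
A♭sus: root A♭ up an augmented fifth → E, giving Esus.
Emin7: root E up an augmented fifth → B#, giving B#min7.
Dsus: root D up an augmented fifth → A#, giving A#sus.
Amin: root A up an augmented fifth → E#, giving E#min.
B♭ø7: root B♭ up an augmented fifth → F#, giving F#ø7.

F#7 Esus B#min7 A#sus E#min F#ø7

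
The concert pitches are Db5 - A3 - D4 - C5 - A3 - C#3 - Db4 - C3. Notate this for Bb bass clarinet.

Eb6 B4 E5 D6 B4 D#4 Eb5 D4

The Bb bass clarinet sounds a major ninth below written, so the written part must be a major ninth above concert — transpose each note up.
Db5 -> Eb6
A3 -> B4
D4 -> E5
C5 -> D6
A3 -> B4
C#3 -> D#4
Db4 -> Eb5
C3 -> D4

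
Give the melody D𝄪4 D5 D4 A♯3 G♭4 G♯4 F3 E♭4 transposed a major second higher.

D##4 gives E##4
D5 gives E5
D4 gives E4
A#3 gives B#3
Gb4 gives Ab4
G#4 gives A#4
F3 gives G3
Eb4 gives F4

E##4 E5 E4 B#3 Ab4 A#4 G3 F4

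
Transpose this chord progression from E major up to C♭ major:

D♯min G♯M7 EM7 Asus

Bbmin EbM7 CbM7 Fbsus

E major up to C♭ major is a diminished sixth; each chord root moves by that interval while the quality stays the same.
D♯min: root D♯ up a diminished sixth → Bb, giving Bbmin.
G♯M7: root G♯ up a diminished sixth → Eb, giving EbM7.
EM7: root E up a diminished sixth → Cb, giving CbM7.
Asus: root A up a diminished sixth → Fb, giving Fbsus.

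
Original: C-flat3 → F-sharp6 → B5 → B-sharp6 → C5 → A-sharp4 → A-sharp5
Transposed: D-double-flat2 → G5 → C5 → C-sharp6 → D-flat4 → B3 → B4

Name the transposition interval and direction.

From Cb3 to Dbb2 is 7 letter names — a seventh of some quality.
Dbb2 to Cb3 is 11 semitones, which makes it a major seventh; the second version is lower, so the direction is down.
Checking another pair — A#5 → B4 — gives the same interval.

down a major seventh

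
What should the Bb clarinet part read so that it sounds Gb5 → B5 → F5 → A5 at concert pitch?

The Bb clarinet sounds a major second below written, so the written part must be a major second above concert — transpose each note up.
Gb5 -> Ab5
B5 -> C#6
F5 -> G5
A5 -> B5

Ab5 C#6 G5 B5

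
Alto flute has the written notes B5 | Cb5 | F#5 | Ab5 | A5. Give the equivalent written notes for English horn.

First find concert pitch: the alto flute sounds a perfect fourth below written, so B5 Cb5 F#5 Ab5 A5 sounds F#5 Gb4 C#5 Eb5 E5.
Then write for English horn: it sounds a perfect fifth below written, so the part must be a perfect fifth above concert.
F#5 → C#6
Gb4 → Db5
C#5 → G#5
Eb5 → Bb5
E5 → B5

C#6 Db5 G#5 Bb5 B5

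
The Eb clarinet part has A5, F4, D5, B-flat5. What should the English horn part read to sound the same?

First find concert pitch: the Eb clarinet sounds a minor third above written, so A5 F4 D5 B-flat5 sounds C6 Ab4 F5 Db6.
Then write for English horn: it sounds a perfect fifth below written, so the part must be a perfect fifth above concert.
C6 → G6
Ab4 → Eb5
F5 → C6
Db6 → Ab6

G6 Eb5 C6 Ab6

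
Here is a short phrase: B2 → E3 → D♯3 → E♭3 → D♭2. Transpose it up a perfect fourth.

A perfect fourth up from B2 gives E3.
E3: a fourth up reaches A, and 5 semitones makes it A3.
A perfect fourth up from D#3 gives G#3.
A perfect fourth up from Eb3 gives Ab3.
A perfect fourth up from Db2 gives Gb2.

E3 A3 G#3 Ab3 Gb2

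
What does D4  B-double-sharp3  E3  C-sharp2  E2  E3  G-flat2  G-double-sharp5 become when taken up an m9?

D4 → Eb5
B##3 → C##5
E3 → F4
C#2 → D3
E2 → F3
E3 → F4
Gb2 → Abb3
G##5 → A#6

Eb5 C##5 F4 D3 F3 F4 Abb3 A#6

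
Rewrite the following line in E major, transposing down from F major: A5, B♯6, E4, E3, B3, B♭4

G#5 A##6 D#4 D#3 A#3 A4

F major to E major down is a minor second, so every note moves down by that interval.
A5 -> G#5
B#6 -> A##6
E4 -> D#4
E3 -> D#3
B3 -> A#3
Bb4 -> A4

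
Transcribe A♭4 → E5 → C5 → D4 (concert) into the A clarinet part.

Cb5 G5 Eb5 F4

The A clarinet sounds a minor third below written, so the written part must be a minor third above concert — transpose each note up.
Ab4 gives Cb5
E5 gives G5
C5 gives Eb5
D4 gives F4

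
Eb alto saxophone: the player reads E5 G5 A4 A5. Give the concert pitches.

The Eb alto saxophone sounds a major sixth below written, so transpose each written note down a major sixth.
E5 → G4
G5 → Bb4
A4 → C4
A5 → C5

G4 Bb4 C4 C5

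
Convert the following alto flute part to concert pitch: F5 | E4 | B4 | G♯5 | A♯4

C5 B3 F#4 D#5 E#4

The alto flute sounds a perfect fourth below written, so transpose each written note down a perfect fourth.
F5 -> C5
E4 -> B3
B4 -> F#4
G#5 -> D#5
A#4 -> E#4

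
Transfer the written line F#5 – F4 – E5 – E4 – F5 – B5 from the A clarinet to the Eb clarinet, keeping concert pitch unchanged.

First find concert pitch: the A clarinet sounds a minor third below written, so F#5 F4 E5 E4 F5 B5 sounds D#5 D4 C#5 C#4 D5 G#5.
Then write for Eb clarinet: it sounds a minor third above written, so the part must be a minor third below concert.
D#5 → B#4
D4 → B3
C#5 → A#4
C#4 → A#3
D5 → B4
G#5 → E#5

B#4 B3 A#4 A#3 B4 E#5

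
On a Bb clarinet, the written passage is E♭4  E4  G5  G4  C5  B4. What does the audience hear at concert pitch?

Db4 D4 F5 F4 Bb4 A4

The Bb clarinet sounds a major second below written, so transpose each written note down a major second.
Eb4 gives Db4
E4 gives D4
G5 gives F5
G4 gives F4
C5 gives Bb4
B4 gives A4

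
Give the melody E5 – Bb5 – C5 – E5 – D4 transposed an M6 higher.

C#6 G6 A5 C#6 B4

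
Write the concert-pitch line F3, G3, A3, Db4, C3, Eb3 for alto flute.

Bb3 C4 D4 Gb4 F3 Ab3

Written C4 sounds as G3 on the alto flute, so concert pitches are written a perfect fourth up.
F3 gives Bb3
G3 gives C4
A3 gives D4
Db4 gives Gb4
C3 gives F3
Eb3 gives Ab3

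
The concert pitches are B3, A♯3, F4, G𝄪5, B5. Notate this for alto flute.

Written C4 sounds as G3 on the alto flute, so concert pitches are written a perfect fourth up.
B3 → E4
A#3 → D#4
F4 → Bb4
G##5 → C##6
B5 → E6

E4 D#4 Bb4 C##6 E6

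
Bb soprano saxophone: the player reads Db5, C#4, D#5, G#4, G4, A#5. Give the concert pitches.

Cb5 B3 C#5 F#4 F4 G#5

The Bb soprano saxophone sounds a major second below written, so transpose each written note down a major second.
Db5 becomes Cb5
C#4 becomes B3
D#5 becomes C#5
G#4 becomes F#4
G4 becomes F4
A#5 becomes G#5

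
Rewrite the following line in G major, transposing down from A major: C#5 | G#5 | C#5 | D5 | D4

B4 F#5 B4 C5 C4

A major to G major down is a major second, so every note moves down by that interval.
C#5 -> B4
G#5 -> F#5
C#5 -> B4
D5 -> C5
D4 -> C4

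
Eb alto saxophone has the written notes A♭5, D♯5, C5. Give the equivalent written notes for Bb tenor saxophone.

Db6 G#5 F5

First find concert pitch: the Eb alto saxophone sounds a major sixth below written, so A♭5 D♯5 C5 sounds Cb5 F#4 Eb4.
Then write for Bb tenor saxophone: it sounds a major ninth below written, so the part must be a major ninth above concert.
Cb5 → Db6
F#4 → G#5
Eb4 → F5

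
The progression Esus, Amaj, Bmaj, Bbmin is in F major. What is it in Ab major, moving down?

Gsus Cmaj Dmaj Dbmin

F major down to Ab major is a major sixth; each chord root moves by that interval while the quality stays the same.
Esus: root E down a major sixth → G, giving Gsus.
Amaj: root A down a major sixth → C, giving Cmaj.
Bmaj: root B down a major sixth → D, giving Dmaj.
Bbmin: root Bb down a major sixth → Db, giving Dbmin.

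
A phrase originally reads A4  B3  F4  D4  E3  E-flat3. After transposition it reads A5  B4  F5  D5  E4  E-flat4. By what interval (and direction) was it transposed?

up a perfect octave

Take the first pair: A4 → A5. A to A spans 8 letter names, so the interval is some kind of octave.
A4 to A5 is 12 semitones, which makes it a perfect octave; the second version is higher, so the direction is up.
Checking another pair — Eb3 → Eb4 — gives the same interval.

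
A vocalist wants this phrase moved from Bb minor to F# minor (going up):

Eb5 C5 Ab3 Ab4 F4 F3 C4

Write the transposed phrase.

Bb minor to F# minor up is an augmented fifth, so every note moves up by that interval.
Eb5 becomes B5
C5 becomes G#5
Ab3 becomes E4
Ab4 becomes E5
F4 becomes C#5
F3 becomes C#4
C4 becomes G#4

B5 G#5 E4 E5 C#5 C#4 G#4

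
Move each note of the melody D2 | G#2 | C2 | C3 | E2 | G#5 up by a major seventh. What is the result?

C#3 F##3 B2 B3 D#3 F##6

D2: a seventh up reaches C, and 11 semitones makes it C#3.
A major seventh up from G#2 gives F##3.
A major seventh up from C2 gives B2.
C3 up a major seventh is B3.
A major seventh up from E2 gives D#3.
G#5 up a major seventh is F##6.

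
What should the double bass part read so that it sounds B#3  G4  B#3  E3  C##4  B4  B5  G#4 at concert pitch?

B#4 G5 B#4 E4 C##5 B5 B6 G#5

The double bass sounds a perfect octave below written, so the written part must be a perfect octave above concert — transpose each note up.
B#3 -> B#4
G4 -> G5
B#3 -> B#4
E3 -> E4
C##4 -> C##5
B4 -> B5
B5 -> B6
G#4 -> G#5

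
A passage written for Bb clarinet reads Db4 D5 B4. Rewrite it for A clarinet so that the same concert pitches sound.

Ebb4 Eb5 C5

First find concert pitch: the Bb clarinet sounds a major second below written, so Db4 D5 B4 sounds Cb4 C5 A4.
Then write for A clarinet: it sounds a minor third below written, so the part must be a minor third above concert.
Cb4 → Ebb4
C5 → Eb5
A4 → C5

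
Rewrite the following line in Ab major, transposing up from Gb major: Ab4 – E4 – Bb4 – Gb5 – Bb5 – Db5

From Gb up to Ab is a major second; apply that to each pitch.
Ab4 → Bb4
E4 → F#4
Bb4 → C5
Gb5 → Ab5
Bb5 → C6
Db5 → Eb5

Bb4 F#4 C5 Ab5 C6 Eb5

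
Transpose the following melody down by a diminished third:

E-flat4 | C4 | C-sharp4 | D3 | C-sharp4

C#4 A#3 A##3 B#2 A##3

Eb4 becomes C#4
C4 becomes A#3
C#4 becomes A##3
D3 becomes B#2
C#4 becomes A##3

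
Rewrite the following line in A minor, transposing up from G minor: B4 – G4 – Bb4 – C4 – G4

C#5 A4 C5 D4 A4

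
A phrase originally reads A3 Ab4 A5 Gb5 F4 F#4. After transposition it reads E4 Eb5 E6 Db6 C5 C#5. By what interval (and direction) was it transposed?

up a perfect fifth

Take the first pair: A3 → E4. A to E spans 5 letter names, so the interval is some kind of fifth.
A3 to E4 is 7 semitones, which makes it a perfect fifth; the second version is higher, so the direction is up.
Checking another pair — F#4 → C#5 — gives the same interval.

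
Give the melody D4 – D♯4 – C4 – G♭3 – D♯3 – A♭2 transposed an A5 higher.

D4: a fifth up reaches A, and 8 semitones makes it A#4.
An augmented fifth up from D#4 gives A##4.
C4: a fifth up reaches G, and 8 semitones makes it G#4.
Gb3 up an augmented fifth is D4.
D#3 up an augmented fifth is A##3.
Ab2: a fifth up reaches E, and 8 semitones makes it E3.

A#4 A##4 G#4 D4 A##3 E3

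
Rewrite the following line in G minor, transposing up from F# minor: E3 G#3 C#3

F3 A3 D3

From F# up to G is a minor second; apply that to each pitch.
E3 → F3
G#3 → A3
C#3 → D3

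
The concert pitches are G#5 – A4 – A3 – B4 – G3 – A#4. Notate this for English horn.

D#6 E5 E4 F#5 D4 E#5

The English horn sounds a perfect fifth below written, so the written part must be a perfect fifth above concert — transpose each note up.
G#5 to D#6
A4 to E5
A3 to E4
B4 to F#5
G3 to D4
A#4 to E#5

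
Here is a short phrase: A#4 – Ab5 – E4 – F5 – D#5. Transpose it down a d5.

D##4 D5 A#3 B4 G##4

A#4 to D##4
Ab5 to D5
E4 to A#3
F5 to B4
D#5 to G##4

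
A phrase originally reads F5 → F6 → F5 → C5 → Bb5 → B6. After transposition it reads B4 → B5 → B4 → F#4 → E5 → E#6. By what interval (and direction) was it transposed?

down a diminished fifth

Take the first pair: F5 → B4. F to B spans 5 letter names, so the interval is some kind of fifth.
B4 to F5 is 6 semitones, which makes it a diminished fifth; the second version is lower, so the direction is down.
Checking another pair — B6 → E#6 — gives the same interval.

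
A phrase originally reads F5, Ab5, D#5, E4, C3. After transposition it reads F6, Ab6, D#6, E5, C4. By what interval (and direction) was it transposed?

Take the first pair: F5 → F6. F to F spans 8 letter names, so the interval is some kind of octave.
F5 to F6 is 12 semitones, which makes it a perfect octave; the second version is higher, so the direction is up.
Checking another pair — C3 → C4 — gives the same interval.

up a perfect octave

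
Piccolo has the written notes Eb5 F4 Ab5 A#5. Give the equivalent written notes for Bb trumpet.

F6 G5 Bb6 B#6

First find concert pitch: the piccolo sounds a perfect octave above written, so Eb5 F4 Ab5 A#5 sounds Eb6 F5 Ab6 A#6.
Then write for Bb trumpet: it sounds a major second below written, so the part must be a major second above concert.
Eb6 → F6
F5 → G5
Ab6 → Bb6
A#6 → B#6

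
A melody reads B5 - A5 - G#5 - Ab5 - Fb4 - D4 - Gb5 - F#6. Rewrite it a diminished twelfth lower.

E#4 D#4 C##4 D4 Bb2 G#2 C4 B#4

A diminished twelfth down from B5 gives E#4.
A5 down a diminished twelfth is D#4.
G#5 down a diminished twelfth is C##4.
Ab5: a twelfth down reaches D, and 18 semitones makes it D4.
A diminished twelfth down from Fb4 gives Bb2.
D4 down a diminished twelfth is G#2.
Gb5 down a diminished twelfth is C4.
F#6: a twelfth down reaches B, and 18 semitones makes it B#4.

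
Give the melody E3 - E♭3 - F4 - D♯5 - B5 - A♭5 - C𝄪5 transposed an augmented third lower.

E3 gives Cb3
Eb3 gives Cbb3
F4 gives Dbb4
D#5 gives Bb4
B5 gives Gb5
Ab5 gives Fbb5
C##5 gives A4

Cb3 Cbb3 Dbb4 Bb4 Gb5 Fbb5 A4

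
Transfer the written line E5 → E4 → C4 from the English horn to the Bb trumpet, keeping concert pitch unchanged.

First find concert pitch: the English horn sounds a perfect fifth below written, so E5 E4 C4 sounds A4 A3 F3.
Then write for Bb trumpet: it sounds a major second below written, so the part must be a major second above concert.
A4 → B4
A3 → B3
F3 → G3

B4 B3 G3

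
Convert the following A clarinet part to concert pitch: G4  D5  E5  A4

The A clarinet sounds a minor third below written, so transpose each written note down a minor third.
G4 to E4
D5 to B4
E5 to C#5
A4 to F#4

E4 B4 C#5 F#4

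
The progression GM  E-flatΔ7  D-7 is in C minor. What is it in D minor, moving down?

AM FΔ7 E-7

C minor down to D minor is a minor seventh; each chord root moves by that interval while the quality stays the same.
GM: root G down a minor seventh → A, giving AM.
E-flatΔ7: root E-flat down a minor seventh → F, giving FΔ7.
D-7: root D down a minor seventh → E, giving E-7.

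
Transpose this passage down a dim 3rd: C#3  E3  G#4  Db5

A##2 C##3 E##4 B4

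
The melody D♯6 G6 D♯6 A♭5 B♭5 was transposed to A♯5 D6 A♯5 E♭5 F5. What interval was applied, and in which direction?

down a perfect fourth

From D#6 to A#5 is 4 letter names — a fourth of some quality.
A#5 to D#6 is 5 semitones, which makes it a perfect fourth; the second version is lower, so the direction is down.
Checking another pair — Bb5 → F5 — gives the same interval.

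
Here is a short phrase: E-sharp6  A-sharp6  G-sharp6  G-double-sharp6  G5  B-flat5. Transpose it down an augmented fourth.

B5 E6 D6 D#6 Db5 Fb5

An augmented fourth down from E#6 gives B5.
A#6 down an augmented fourth is E6.
G#6: a fourth down reaches D, and 6 semitones makes it D6.
An augmented fourth down from G##6 gives D#6.
An augmented fourth down from G5 gives Db5.
Bb5 down an augmented fourth is Fb5.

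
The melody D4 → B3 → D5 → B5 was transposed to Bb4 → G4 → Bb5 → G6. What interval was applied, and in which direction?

Take the first pair: D4 → Bb4. D to B spans 6 letter names, so the interval is some kind of sixth.
D4 to Bb4 is 8 semitones, which makes it a minor sixth; the second version is higher, so the direction is up.
Checking another pair — B5 → G6 — gives the same interval.

up a minor sixth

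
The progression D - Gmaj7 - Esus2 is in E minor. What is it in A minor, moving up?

G Cmaj7 Asus2

E minor up to A minor is a perfect fourth; each chord root moves by that interval while the quality stays the same.
D: root D up a perfect fourth → G, giving G.
Gmaj7: root G up a perfect fourth → C, giving Cmaj7.
Esus2: root E up a perfect fourth → A, giving Asus2.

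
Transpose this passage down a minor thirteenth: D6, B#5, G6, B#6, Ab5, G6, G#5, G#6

D6: a thirteenth down reaches F, and 20 semitones makes it F#4.
A minor thirteenth down from B#5 gives D##4.
G6 down a minor thirteenth is B4.
A minor thirteenth down from B#6 gives D##5.
Ab5: a thirteenth down reaches C, and 20 semitones makes it C4.
G6 down a minor thirteenth is B4.
G#5 down a minor thirteenth is B#3.
G#6: a thirteenth down reaches B, and 20 semitones makes it B#4.

F#4 D##4 B4 D##5 C4 B4 B#3 B#4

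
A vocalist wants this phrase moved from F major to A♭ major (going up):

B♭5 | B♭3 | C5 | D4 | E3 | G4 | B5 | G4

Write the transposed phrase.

F major to A♭ major up is a minor third, so every note moves up by that interval.
Bb5 gives Db6
Bb3 gives Db4
C5 gives Eb5
D4 gives F4
E3 gives G3
G4 gives Bb4
B5 gives D6
G4 gives Bb4

Db6 Db4 Eb5 F4 G3 Bb4 D6 Bb4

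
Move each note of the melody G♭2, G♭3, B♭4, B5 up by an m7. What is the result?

A minor seventh up from Gb2 gives Fb3.
Gb3 up a minor seventh is Fb4.
Bb4 up a minor seventh is Ab5.
B5 up a minor seventh is A6.

Fb3 Fb4 Ab5 A6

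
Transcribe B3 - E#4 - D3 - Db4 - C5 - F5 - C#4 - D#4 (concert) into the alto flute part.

E4 A#4 G3 Gb4 F5 Bb5 F#4 G#4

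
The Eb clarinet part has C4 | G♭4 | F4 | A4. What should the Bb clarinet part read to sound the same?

F4 Cb5 Bb4 D5

First find concert pitch: the Eb clarinet sounds a minor third above written, so C4 G♭4 F4 A4 sounds Eb4 Bbb4 Ab4 C5.
Then write for Bb clarinet: it sounds a major second below written, so the part must be a major second above concert.
Eb4 → F4
Bbb4 → Cb5
Ab4 → Bb4
C5 → D5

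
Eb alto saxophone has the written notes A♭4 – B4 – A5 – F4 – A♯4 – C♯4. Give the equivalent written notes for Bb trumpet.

First find concert pitch: the Eb alto saxophone sounds a major sixth below written, so A♭4 B4 A5 F4 A♯4 C♯4 sounds Cb4 D4 C5 Ab3 C#4 E3.
Then write for Bb trumpet: it sounds a major second below written, so the part must be a major second above concert.
Cb4 → Db4
D4 → E4
C5 → D5
Ab3 → Bb3
C#4 → D#4
E3 → F#3

Db4 E4 D5 Bb3 D#4 F#3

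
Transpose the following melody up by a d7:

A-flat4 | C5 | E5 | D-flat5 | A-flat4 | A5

Ab4: a seventh up reaches G, and 9 semitones makes it Gbb5.
C5: a seventh up reaches B, and 9 semitones makes it Bbb5.
E5: a seventh up reaches D, and 9 semitones makes it Db6.
Db5 up a diminished seventh is Cbb6.
A diminished seventh up from Ab4 gives Gbb5.
A5: a seventh up reaches G, and 9 semitones makes it Gb6.

Gbb5 Bbb5 Db6 Cbb6 Gbb5 Gb6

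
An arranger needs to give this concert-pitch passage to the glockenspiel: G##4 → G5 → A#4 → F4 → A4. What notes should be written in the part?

G##2 G3 A#2 F2 A2

The glockenspiel sounds a perfect fifteenth above written, so the written part must be a perfect fifteenth below concert — transpose each note down.
G##4 to G##2
G5 to G3
A#4 to A#2
F4 to F2
A4 to A2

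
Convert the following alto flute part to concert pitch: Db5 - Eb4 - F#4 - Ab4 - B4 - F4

Ab4 Bb3 C#4 Eb4 F#4 C4

Written C4 on the alto flute sounds as G3, a perfect fourth lower; apply that shift to every note.
Db5 -> Ab4
Eb4 -> Bb3
F#4 -> C#4
Ab4 -> Eb4
B4 -> F#4
F4 -> C4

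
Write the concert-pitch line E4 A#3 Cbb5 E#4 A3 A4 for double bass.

The double bass sounds a perfect octave below written, so the written part must be a perfect octave above concert — transpose each note up.
E4 → E5
A#3 → A#4
Cbb5 → Cbb6
E#4 → E#5
A3 → A4
A4 → A5

E5 A#4 Cbb6 E#5 A4 A5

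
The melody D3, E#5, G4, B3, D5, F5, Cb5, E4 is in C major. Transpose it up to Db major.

From C up to Db is a minor second; apply that to each pitch.
D3 becomes Eb3
E#5 becomes F#5
G4 becomes Ab4
B3 becomes C4
D5 becomes Eb5
F5 becomes Gb5
Cb5 becomes Dbb5
E4 becomes F4

Eb3 F#5 Ab4 C4 Eb5 Gb5 Dbb5 F4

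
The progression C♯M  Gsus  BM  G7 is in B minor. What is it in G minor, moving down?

AM Ebsus GM Eb7

B minor down to G minor is a major third; each chord root moves by that interval while the quality stays the same.
C♯M: root C♯ down a major third → A, giving AM.
Gsus: root G down a major third → Eb, giving Ebsus.
BM: root B down a major third → G, giving GM.
G7: root G down a major third → Eb, giving Eb7.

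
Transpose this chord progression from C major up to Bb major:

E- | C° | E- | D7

D- Bb° D- C7

C major up to Bb major is a minor seventh; each chord root moves by that interval while the quality stays the same.
E-: root E up a minor seventh → D, giving D-.
C°: root C up a minor seventh → Bb, giving Bb°.
E-: root E up a minor seventh → D, giving D-.
D7: root D up a minor seventh → C, giving C7.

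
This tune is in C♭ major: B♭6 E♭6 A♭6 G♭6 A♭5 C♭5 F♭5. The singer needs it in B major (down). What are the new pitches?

A#6 D#6 G#6 F#6 G#5 B4 E5

From C♭ down to B is a diminished second; apply that to each pitch.
Bb6 → A#6
Eb6 → D#6
Ab6 → G#6
Gb6 → F#6
Ab5 → G#5
Cb5 → B4
Fb5 → E5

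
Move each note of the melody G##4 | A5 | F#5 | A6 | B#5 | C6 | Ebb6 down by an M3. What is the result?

G##4 down a major third is E#4.
A5 down a major third is F5.
F#5: a third down reaches D, and 4 semitones makes it D5.
A6 down a major third is F6.
B#5: a third down reaches G, and 4 semitones makes it G#5.
A major third down from C6 gives Ab5.
A major third down from Ebb6 gives Cbb6.

E#4 F5 D5 F6 G#5 Ab5 Cbb6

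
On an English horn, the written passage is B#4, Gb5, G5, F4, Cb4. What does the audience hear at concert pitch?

E#4 Cb5 C5 Bb3 Fb3

The English horn sounds a perfect fifth below written, so transpose each written note down a perfect fifth.
B#4 -> E#4
Gb5 -> Cb5
G5 -> C5
F4 -> Bb3
Cb4 -> Fb3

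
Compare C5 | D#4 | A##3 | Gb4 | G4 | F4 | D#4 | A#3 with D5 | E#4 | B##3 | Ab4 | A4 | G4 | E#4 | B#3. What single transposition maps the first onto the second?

From C5 to D5 is 2 letter names — a second of some quality.
C5 to D5 is 2 semitones, which makes it a major second; the second version is higher, so the direction is up.
Checking another pair — A#3 → B#3 — gives the same interval.

up a major second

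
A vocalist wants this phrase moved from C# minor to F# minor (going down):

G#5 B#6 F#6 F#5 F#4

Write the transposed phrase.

C# minor to F# minor down is a perfect fifth, so every note moves down by that interval.
G#5 becomes C#5
B#6 becomes E#6
F#6 becomes B5
F#5 becomes B4
F#4 becomes B3

C#5 E#6 B5 B4 B3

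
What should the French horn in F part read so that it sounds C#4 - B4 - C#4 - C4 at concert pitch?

G#4 F#5 G#4 G4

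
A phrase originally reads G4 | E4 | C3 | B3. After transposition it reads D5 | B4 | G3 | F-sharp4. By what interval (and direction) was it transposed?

up a perfect fifth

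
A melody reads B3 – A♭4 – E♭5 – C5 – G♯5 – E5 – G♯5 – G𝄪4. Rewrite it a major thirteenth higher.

G#5 F6 C7 A6 E#7 C#7 E#7 E##6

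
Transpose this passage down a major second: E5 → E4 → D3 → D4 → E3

A major second down from E5 gives D5.
E4 down a major second is D4.
D3: a second down reaches C, and 2 semitones makes it C3.
D4 down a major second is C4.
E3 down a major second is D3.

D5 D4 C3 C4 D3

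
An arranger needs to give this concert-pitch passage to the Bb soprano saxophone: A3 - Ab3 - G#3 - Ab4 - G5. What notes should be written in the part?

The Bb soprano saxophone sounds a major second below written, so the written part must be a major second above concert — transpose each note up.
A3 gives B3
Ab3 gives Bb3
G#3 gives A#3
Ab4 gives Bb4
G5 gives A5

B3 Bb3 A#3 Bb4 A5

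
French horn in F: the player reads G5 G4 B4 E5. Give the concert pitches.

C5 C4 E4 A4

The French horn in F sounds a perfect fifth below written, so transpose each written note down a perfect fifth.
G5 -> C5
G4 -> C4
B4 -> E4
E5 -> A4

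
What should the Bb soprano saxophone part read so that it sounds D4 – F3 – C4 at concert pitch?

The Bb soprano saxophone sounds a major second below written, so the written part must be a major second above concert — transpose each note up.
D4 -> E4
F3 -> G3
C4 -> D4

E4 G3 D4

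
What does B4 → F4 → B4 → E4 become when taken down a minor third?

G#4 D4 G#4 C#4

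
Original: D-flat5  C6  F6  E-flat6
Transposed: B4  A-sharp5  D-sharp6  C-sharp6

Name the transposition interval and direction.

down a diminished third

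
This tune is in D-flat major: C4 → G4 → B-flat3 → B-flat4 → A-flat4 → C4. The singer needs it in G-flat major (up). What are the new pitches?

F4 C5 Eb4 Eb5 Db5 F4

From D-flat up to G-flat is a perfect fourth; apply that to each pitch.
C4 -> F4
G4 -> C5
Bb3 -> Eb4
Bb4 -> Eb5
Ab4 -> Db5
C4 -> F4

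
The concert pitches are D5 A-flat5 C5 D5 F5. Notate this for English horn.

A5 Eb6 G5 A5 C6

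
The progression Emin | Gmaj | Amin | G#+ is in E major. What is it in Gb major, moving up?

Gbmin Bbbmaj Cbmin Bb+

E major up to Gb major is a diminished third; each chord root moves by that interval while the quality stays the same.
Emin: root E up a diminished third → Gb, giving Gbmin.
Gmaj: root G up a diminished third → Bbb, giving Bbbmaj.
Amin: root A up a diminished third → Cb, giving Cbmin.
G#+: root G# up a diminished third → Bb, giving Bb+.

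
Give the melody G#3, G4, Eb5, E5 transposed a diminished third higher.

Bb3 Bbb4 Gbb5 Gb5

G#3 up a diminished third is Bb3.
G4: a third up reaches B, and 2 semitones makes it Bbb4.
Eb5 up a diminished third is Gbb5.
A diminished third up from E5 gives Gb5.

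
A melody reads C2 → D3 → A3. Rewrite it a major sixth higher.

C2 -> A2
D3 -> B3
A3 -> F#4

A2 B3 F#4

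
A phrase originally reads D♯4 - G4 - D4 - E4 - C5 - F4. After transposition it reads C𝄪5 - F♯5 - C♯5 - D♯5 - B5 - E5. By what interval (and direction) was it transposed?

From D#4 to C##5 is 7 letter names — a seventh of some quality.
D#4 to C##5 is 11 semitones, which makes it a major seventh; the second version is higher, so the direction is up.
Checking another pair — F4 → E5 — gives the same interval.

up a major seventh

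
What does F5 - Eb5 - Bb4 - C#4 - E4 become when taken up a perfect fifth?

F5 to C6
Eb5 to Bb5
Bb4 to F5
C#4 to G#4
E4 to B4

C6 Bb5 F5 G#4 B4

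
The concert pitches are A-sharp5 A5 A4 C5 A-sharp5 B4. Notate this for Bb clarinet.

The Bb clarinet sounds a major second below written, so the written part must be a major second above concert — transpose each note up.
A#5 → B#5
A5 → B5
A4 → B4
C5 → D5
A#5 → B#5
B4 → C#5

B#5 B5 B4 D5 B#5 C#5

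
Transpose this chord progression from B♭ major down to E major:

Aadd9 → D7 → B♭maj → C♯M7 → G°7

B♭ major down to E major is a diminished fifth; each chord root moves by that interval while the quality stays the same.
Aadd9: root A down a diminished fifth → D#, giving D#add9.
D7: root D down a diminished fifth → G#, giving G#7.
B♭maj: root B♭ down a diminished fifth → E, giving Emaj.
C♯M7: root C♯ down a diminished fifth → F##, giving F##M7.
G°7: root G down a diminished fifth → C#, giving C#°7.

D#add9 G#7 Emaj F##M7 C#°7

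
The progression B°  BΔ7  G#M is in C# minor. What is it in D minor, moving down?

C# minor down to D minor is a major seventh; each chord root moves by that interval while the quality stays the same.
B°: root B down a major seventh → C, giving C°.
BΔ7: root B down a major seventh → C, giving CΔ7.
G#M: root G# down a major seventh → A, giving AM.

C° CΔ7 AM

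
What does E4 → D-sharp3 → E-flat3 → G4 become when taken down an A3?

E4 gives Cb4
D#3 gives Bb2
Eb3 gives Cbb3
G4 gives Ebb4

Cb4 Bb2 Cbb3 Ebb4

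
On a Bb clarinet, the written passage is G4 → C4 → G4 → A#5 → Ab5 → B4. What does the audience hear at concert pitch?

The Bb clarinet sounds a major second below written, so transpose each written note down a major second.
G4 gives F4
C4 gives Bb3
G4 gives F4
A#5 gives G#5
Ab5 gives Gb5
B4 gives A4

F4 Bb3 F4 G#5 Gb5 A4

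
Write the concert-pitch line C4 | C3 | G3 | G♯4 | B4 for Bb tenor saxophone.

D5 D4 A4 A#5 C#6

Written C4 sounds as Bb2 on the Bb tenor saxophone, so concert pitches are written a major ninth up.
C4 -> D5
C3 -> D4
G3 -> A4
G#4 -> A#5
B4 -> C#6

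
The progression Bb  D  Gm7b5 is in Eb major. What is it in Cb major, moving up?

Eb major up to Cb major is a minor sixth; each chord root moves by that interval while the quality stays the same.
Bb: root Bb up a minor sixth → Gb, giving Gb.
D: root D up a minor sixth → Bb, giving Bb.
Gm7b5: root G up a minor sixth → Eb, giving Ebm7b5.

Gb Bb Ebm7b5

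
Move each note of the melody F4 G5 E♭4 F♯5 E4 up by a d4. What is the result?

F4 → Bbb4
G5 → Cb6
Eb4 → Abb4
F#5 → Bb5
E4 → Ab4

Bbb4 Cb6 Abb4 Bb5 Ab4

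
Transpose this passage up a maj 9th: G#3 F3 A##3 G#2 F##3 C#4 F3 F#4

A#4 G4 B##4 A#3 G##4 D#5 G4 G#5

A major ninth up from G#3 gives A#4.
F3: a ninth up reaches G, and 14 semitones makes it G4.
A##3: a ninth up reaches B, and 14 semitones makes it B##4.
G#2: a ninth up reaches A, and 14 semitones makes it A#3.
F##3: a ninth up reaches G, and 14 semitones makes it G##4.
A major ninth up from C#4 gives D#5.
A major ninth up from F3 gives G4.
A major ninth up from F#4 gives G#5.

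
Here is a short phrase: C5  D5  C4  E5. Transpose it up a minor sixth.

Ab5 Bb5 Ab4 C6

A minor sixth up from C5 gives Ab5.
D5 up a minor sixth is Bb5.
A minor sixth up from C4 gives Ab4.
A minor sixth up from E5 gives C6.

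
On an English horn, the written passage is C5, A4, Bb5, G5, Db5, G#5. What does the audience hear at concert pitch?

F4 D4 Eb5 C5 Gb4 C#5

Written C4 on the English horn sounds as F3, a perfect fifth lower; apply that shift to every note.
C5 to F4
A4 to D4
Bb5 to Eb5
G5 to C5
Db5 to Gb4
G#5 to C#5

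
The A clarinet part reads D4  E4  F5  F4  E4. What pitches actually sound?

B3 C#4 D5 D4 C#4

Written C4 on the A clarinet sounds as A3, a minor third lower; apply that shift to every note.
D4 becomes B3
E4 becomes C#4
F5 becomes D5
F4 becomes D4
E4 becomes C#4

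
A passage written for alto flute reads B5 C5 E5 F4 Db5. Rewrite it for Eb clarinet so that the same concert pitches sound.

First find concert pitch: the alto flute sounds a perfect fourth below written, so B5 C5 E5 F4 Db5 sounds F#5 G4 B4 C4 Ab4.
Then write for Eb clarinet: it sounds a minor third above written, so the part must be a minor third below concert.
F#5 → D#5
G4 → E4
B4 → G#4
C4 → A3
Ab4 → F4

D#5 E4 G#4 A3 F4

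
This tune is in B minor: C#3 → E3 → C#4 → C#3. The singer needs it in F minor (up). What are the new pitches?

G3 Bb3 G4 G3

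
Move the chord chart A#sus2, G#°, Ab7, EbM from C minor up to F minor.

C minor up to F minor is a perfect fourth; each chord root moves by that interval while the quality stays the same.
A#sus2: root A# up a perfect fourth → D#, giving D#sus2.
G#°: root G# up a perfect fourth → C#, giving C#°.
Ab7: root Ab up a perfect fourth → Db, giving Db7.
EbM: root Eb up a perfect fourth → Ab, giving AbM.

D#sus2 C#° Db7 AbM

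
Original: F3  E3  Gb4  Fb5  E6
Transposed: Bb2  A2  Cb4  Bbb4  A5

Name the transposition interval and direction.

down a perfect fifth

Take the first pair: F3 → Bb2. F to B spans 5 letter names, so the interval is some kind of fifth.
Bb2 to F3 is 7 semitones, which makes it a perfect fifth; the second version is lower, so the direction is down.
Checking another pair — E6 → A5 — gives the same interval.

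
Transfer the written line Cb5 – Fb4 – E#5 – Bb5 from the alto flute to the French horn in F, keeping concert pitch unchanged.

First find concert pitch: the alto flute sounds a perfect fourth below written, so Cb5 Fb4 E#5 Bb5 sounds Gb4 Cb4 B#4 F5.
Then write for French horn in F: it sounds a perfect fifth below written, so the part must be a perfect fifth above concert.
Gb4 → Db5
Cb4 → Gb4
B#4 → F##5
F5 → C6

Db5 Gb4 F##5 C6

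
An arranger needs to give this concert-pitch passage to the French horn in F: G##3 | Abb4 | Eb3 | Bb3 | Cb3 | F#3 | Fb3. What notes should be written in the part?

The French horn in F sounds a perfect fifth below written, so the written part must be a perfect fifth above concert — transpose each note up.
G##3 → D##4
Abb4 → Ebb5
Eb3 → Bb3
Bb3 → F4
Cb3 → Gb3
F#3 → C#4
Fb3 → Cb4

D##4 Ebb5 Bb3 F4 Gb3 C#4 Cb4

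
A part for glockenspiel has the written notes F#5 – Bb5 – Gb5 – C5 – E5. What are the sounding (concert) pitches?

Written C4 on the glockenspiel sounds as C6, a perfect fifteenth higher; apply that shift to every note.
F#5 gives F#7
Bb5 gives Bb7
Gb5 gives Gb7
C5 gives C7
E5 gives E7

F#7 Bb7 Gb7 C7 E7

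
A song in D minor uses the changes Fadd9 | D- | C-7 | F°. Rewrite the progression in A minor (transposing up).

D minor up to A minor is a perfect fifth; each chord root moves by that interval while the quality stays the same.
Fadd9: root F up a perfect fifth → C, giving Cadd9.
D-: root D up a perfect fifth → A, giving A-.
C-7: root C up a perfect fifth → G, giving G-7.
F°: root F up a perfect fifth → C, giving C°.

Cadd9 A- G-7 C°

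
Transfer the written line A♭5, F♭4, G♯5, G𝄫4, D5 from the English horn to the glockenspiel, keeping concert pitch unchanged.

Db3 Bbb1 C#3 Cbb2 G2

First find concert pitch: the English horn sounds a perfect fifth below written, so A♭5 F♭4 G♯5 G𝄫4 D5 sounds Db5 Bbb3 C#5 Cbb4 G4.
Then write for glockenspiel: it sounds a perfect fifteenth above written, so the part must be a perfect fifteenth below concert.
Db5 → Db3
Bbb3 → Bbb1
C#5 → C#3
Cbb4 → Cbb2
G4 → G2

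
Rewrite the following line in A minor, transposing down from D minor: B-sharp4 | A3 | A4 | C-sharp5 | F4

F##4 E3 E4 G#4 C4

D minor to A minor down is a perfect fourth, so every note moves down by that interval.
B#4 to F##4
A3 to E3
A4 to E4
C#5 to G#4
F4 to C4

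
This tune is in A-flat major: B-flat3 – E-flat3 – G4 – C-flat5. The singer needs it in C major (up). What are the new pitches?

D4 G3 B4 Eb5

A-flat major to C major up is a major third, so every note moves up by that interval.
Bb3 becomes D4
Eb3 becomes G3
G4 becomes B4
Cb5 becomes Eb5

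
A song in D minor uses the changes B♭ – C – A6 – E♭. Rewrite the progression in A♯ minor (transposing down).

D minor down to A♯ minor is a diminished fourth; each chord root moves by that interval while the quality stays the same.
B♭: root B♭ down a diminished fourth → F#, giving F#.
C: root C down a diminished fourth → G#, giving G#.
A6: root A down a diminished fourth → E#, giving E#6.
E♭: root E♭ down a diminished fourth → B, giving B.

F# G# E#6 B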